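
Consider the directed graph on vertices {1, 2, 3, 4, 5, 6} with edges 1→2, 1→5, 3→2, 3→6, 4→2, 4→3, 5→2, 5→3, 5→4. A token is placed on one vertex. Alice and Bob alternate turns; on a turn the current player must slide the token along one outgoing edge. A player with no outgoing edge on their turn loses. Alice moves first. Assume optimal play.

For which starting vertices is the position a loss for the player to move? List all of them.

Use the standard recursion: the mover loses at a terminal position; elsewhere, the mover wins exactly when some move hands the opponent an L position.
Every edge goes from a vertex to one that appears earlier in the order 2, 6, 3, 4, 5, 1, so processing vertices in that order labels each vertex after all of its successors.
2: no outgoing edge → L
6: no outgoing edge → L
3: W (go to 6, an L position)
4: W (go to 2, an L position)
5: W (go to 2, an L position)
1: W (go to 2, an L position)
Reading off the rows marked L gives the requested list; there are 2 such vertices.

2, 6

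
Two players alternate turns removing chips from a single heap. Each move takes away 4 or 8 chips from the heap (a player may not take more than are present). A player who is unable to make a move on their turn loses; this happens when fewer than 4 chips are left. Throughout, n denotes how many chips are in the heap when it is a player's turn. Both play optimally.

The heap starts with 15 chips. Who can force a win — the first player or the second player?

The second player wins.

Build the W/L table. Terminal = L. A non-terminal position is W if it has a move to some L; otherwise it is L.
n=0: no move → L
n=1: no move → L
n=2: no move → L
n=3: no move → L
n=4: reaches L-position 0 → W
n=5: reaches L-position 1 → W
n=6: reaches L-position 2 → W
n=7: reaches L-position 3 → W
n=8: reaches L-position 0 → W
n=9: reaches L-position 1 → W
n=10: reaches L-position 2 → W
n=11: reaches L-position 3 → W
n=12: only reaches 8(W), 4(W), all W → L
n=13: only reaches 9(W), 5(W), all W → L
n=14: only reaches 10(W), 6(W), all W → L
n=15: only reaches 11(W), 7(W), all W → L
The starting position 15 is L: whatever the player to move does, the opponent receives a W position.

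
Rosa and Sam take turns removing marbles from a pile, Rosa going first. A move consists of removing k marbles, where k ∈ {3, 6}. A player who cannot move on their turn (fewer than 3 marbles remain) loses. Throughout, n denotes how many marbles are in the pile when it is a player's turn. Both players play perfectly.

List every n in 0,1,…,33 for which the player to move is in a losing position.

Positions with no move are L. A position that does have a move is losing for the player to move precisely when every available move leads to a winning position for the opponent. Fill in the labels:
n=0: no move → L
n=1: no move → L
n=2: no move → L
n=3: can move to 0, which is L ⇒ W
n=4: can move to 1, which is L ⇒ W
n=5: can move to 2, which is L ⇒ W
n=6: can move to 0, which is L ⇒ W
n=7: can move to 1, which is L ⇒ W
n=8: can move to 2, which is L ⇒ W
n=9: moves to 6(W), 3(W); every one is W ⇒ L
n=10: moves to 7(W), 4(W); every one is W ⇒ L
n=11: moves to 8(W), 5(W); every one is W ⇒ L
n=12: can move to 9, which is L ⇒ W
n=13: can move to 10, which is L ⇒ W
n=14: can move to 11, which is L ⇒ W
n=15: can move to 9, which is L ⇒ W
n=16: can move to 10, which is L ⇒ W
n=17: can move to 11, which is L ⇒ W
n=18: moves to 15(W), 12(W); every one is W ⇒ L
n=19: moves to 16(W), 13(W); every one is W ⇒ L
n=20: moves to 17(W), 14(W); every one is W ⇒ L
n=21: can move to 18, which is L ⇒ W
n=22: can move to 19, which is L ⇒ W
n=23: can move to 20, which is L ⇒ W
n=24: can move to 18, which is L ⇒ W
n=25: can move to 19, which is L ⇒ W
n=26: can move to 20, which is L ⇒ W
n=27: moves to 24(W), 21(W); every one is W ⇒ L
n=28: moves to 25(W), 22(W); every one is W ⇒ L
n=29: moves to 26(W), 23(W); every one is W ⇒ L
n=30: can move to 27, which is L ⇒ W
n=31: can move to 28, which is L ⇒ W
n=32: can move to 29, which is L ⇒ W
n=33: can move to 27, which is L ⇒ W
Reading off the rows marked L gives the requested list; there are 12 such values of n.

0, 1, 2, 9, 10, 11, 18, 19, 20, 27, 28, 29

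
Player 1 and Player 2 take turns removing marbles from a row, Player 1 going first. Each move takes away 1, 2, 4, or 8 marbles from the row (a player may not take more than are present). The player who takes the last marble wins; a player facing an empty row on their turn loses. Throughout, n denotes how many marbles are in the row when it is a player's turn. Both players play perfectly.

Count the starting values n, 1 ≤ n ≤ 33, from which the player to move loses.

Positions with no move are L. A position that does have a move is losing for the player to move precisely when every available move leads to a winning position for the opponent. Fill in the labels:
n=0: no move → L
n=1: W (go to 0, an L position)
n=2: W (go to 0, an L position)
n=3: L (options 2(W), 1(W) are all W)
n=4: W (go to 3, an L position)
n=5: W (go to 3, an L position)
n=6: L (options 5(W), 4(W), 2(W) are all W)
n=7: W (go to 6, an L position)
n=8: W (go to 6, an L position)
n=9: L (options 8(W), 7(W), 5(W), 1(W) are all W)
n=10: W (go to 9, an L position)
n=11: W (go to 9, an L position)
n=12: L (options 11(W), 10(W), 8(W), 4(W) are all W)
n=13: W (go to 12, an L position)
n=14: W (go to 12, an L position)
n=15: L (options 14(W), 13(W), 11(W), 7(W) are all W)
n=16: W (go to 15, an L position)
n=17: W (go to 15, an L position)
n=18: L (options 17(W), 16(W), 14(W), 10(W) are all W)
n=19: W (go to 18, an L position)
n=20: W (go to 18, an L position)
n=21: L (options 20(W), 19(W), 17(W), 13(W) are all W)
n=22: W (go to 21, an L position)
n=23: W (go to 21, an L position)
n=24: L (options 23(W), 22(W), 20(W), 16(W) are all W)
n=25: W (go to 24, an L position)
n=26: W (go to 24, an L position)
n=27: L (options 26(W), 25(W), 23(W), 19(W) are all W)
n=28: W (go to 27, an L position)
n=29: W (go to 27, an L position)
n=30: L (options 29(W), 28(W), 26(W), 22(W) are all W)
n=31: W (go to 30, an L position)
n=32: W (go to 30, an L position)
n=33: L (options 32(W), 31(W), 29(W), 25(W) are all W)
L entries with 1 ≤ n ≤ 33 (n=0 is outside the asked range and is not counted): n = 3, 6, 9, 12, 15, 18, 21, 24, 27, 30, 33; that makes 11.

11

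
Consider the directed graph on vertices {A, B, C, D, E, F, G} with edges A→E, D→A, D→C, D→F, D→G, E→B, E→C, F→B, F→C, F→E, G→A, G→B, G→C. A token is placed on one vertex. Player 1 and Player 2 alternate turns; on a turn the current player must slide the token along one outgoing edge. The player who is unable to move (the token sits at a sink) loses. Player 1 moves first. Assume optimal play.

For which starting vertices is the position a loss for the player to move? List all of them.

A, B, C

Work bottom-up. With no move the player to move loses. Otherwise the position is W if at least one move leads to an L position for the opponent, and L if every move leads to a W.
Every edge goes from a vertex to one that appears earlier in the order C, B, E, A, G, F, D, so processing vertices in that order labels each vertex after all of its successors.
C: no outgoing edge → L
B: no outgoing edge → L
E: W (go to B, an L position)
A: L (sole option E(W) is W)
G: W (go to A, an L position)
F: W (go to B, an L position)
D: W (go to A, an L position)
The losing starting vertices are exactly the entries labelled L in this table (3 of them).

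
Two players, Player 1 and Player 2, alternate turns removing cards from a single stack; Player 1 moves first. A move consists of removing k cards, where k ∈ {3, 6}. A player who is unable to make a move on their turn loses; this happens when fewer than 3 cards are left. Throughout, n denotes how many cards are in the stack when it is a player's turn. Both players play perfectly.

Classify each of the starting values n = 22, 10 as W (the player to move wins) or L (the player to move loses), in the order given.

Compute win/loss labels from the base case upward. A position with no move is L. Any other position is W if it can reach an L in one move, else L.
n=0: no move → L
n=1: no move → L
n=2: no move → L
n=3: W (go to 0, an L position)
n=4: W (go to 1, an L position)
n=5: W (go to 2, an L position)
n=6: W (go to 0, an L position)
n=7: W (go to 1, an L position)
n=8: W (go to 2, an L position)
n=9: L (options 6(W), 3(W) are all W)
n=10: L (options 7(W), 4(W) are all W)
n=11: L (options 8(W), 5(W) are all W)
n=12: W (go to 9, an L position)
n=13: W (go to 10, an L position)
n=14: W (go to 11, an L position)
n=15: W (go to 9, an L position)
n=16: W (go to 10, an L position)
n=17: W (go to 11, an L position)
n=18: L (options 15(W), 12(W) are all W)
n=19: L (options 16(W), 13(W) are all W)
n=20: L (options 17(W), 14(W) are all W)
n=21: W (go to 18, an L position)
n=22: W (go to 19, an L position)

22: W, 10: L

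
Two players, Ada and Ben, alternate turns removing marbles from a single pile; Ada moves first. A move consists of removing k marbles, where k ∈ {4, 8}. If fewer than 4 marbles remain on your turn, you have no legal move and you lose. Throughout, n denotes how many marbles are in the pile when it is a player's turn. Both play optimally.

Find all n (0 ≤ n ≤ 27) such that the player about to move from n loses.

Work bottom-up. With no move the player to move loses. Otherwise the position is W if at least one move leads to an L position for the opponent, and L if every move leads to a W.
n=0: no move → L
n=1: no move → L
n=2: no move → L
n=3: no move → L
n=4: reaches L-position 0 → W
n=5: reaches L-position 1 → W
n=6: reaches L-position 2 → W
n=7: reaches L-position 3 → W
n=8: reaches L-position 0 → W
n=9: reaches L-position 1 → W
n=10: reaches L-position 2 → W
n=11: reaches L-position 3 → W
n=12: only reaches 8(W), 4(W), all W → L
n=13: only reaches 9(W), 5(W), all W → L
n=14: only reaches 10(W), 6(W), all W → L
n=15: only reaches 11(W), 7(W), all W → L
n=16: reaches L-position 12 → W
n=17: reaches L-position 13 → W
n=18: reaches L-position 14 → W
n=19: reaches L-position 15 → W
n=20: reaches L-position 12 → W
n=21: reaches L-position 13 → W
n=22: reaches L-position 14 → W
n=23: reaches L-position 15 → W
n=24: only reaches 20(W), 16(W), all W → L
n=25: only reaches 21(W), 17(W), all W → L
n=26: only reaches 22(W), 18(W), all W → L
n=27: only reaches 23(W), 19(W), all W → L
The losing starting values of n are exactly the entries labelled L in this table (12 of them).

0, 1, 2, 3, 12, 13, 14, 15, 24, 25, 26, 27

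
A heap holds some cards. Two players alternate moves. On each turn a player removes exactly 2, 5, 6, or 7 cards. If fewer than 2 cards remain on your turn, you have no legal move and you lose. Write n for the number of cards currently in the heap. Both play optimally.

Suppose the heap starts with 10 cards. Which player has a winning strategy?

The first player wins.

Classify positions by backward induction: terminal positions (no move available) are L. From any other position, the mover wins iff some move reaches an L.
n=0: no move → L
n=1: no move → L
n=2: →0(L), so W
n=3: →1(L), so W
n=4: →2(W) only, which is W, so L
n=5: →0(L), so W
n=6: →4(L), so W
n=7: →1(L), so W
n=8: →1(L), so W
n=9: →4(L), so W
n=10: →4(L), so W
The starting position 10 is W: the player to move should remove 6, leaving 4, handing over an L position.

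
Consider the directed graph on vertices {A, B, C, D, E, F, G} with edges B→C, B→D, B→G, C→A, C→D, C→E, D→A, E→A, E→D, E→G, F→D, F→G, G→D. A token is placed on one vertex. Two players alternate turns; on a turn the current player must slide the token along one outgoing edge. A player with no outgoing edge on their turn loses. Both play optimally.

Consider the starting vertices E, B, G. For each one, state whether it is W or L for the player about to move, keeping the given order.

Compute win/loss labels from the base case upward. A position with no move is L. Any other position is W if it can reach an L in one move, else L.
Every edge goes from a vertex to one that appears earlier in the order A, D, G, E, F, C, B, so processing vertices in that order labels each vertex after all of its successors.
A: no outgoing edge → L
D: W (go to A, an L position)
G: L (sole option D(W) is W)
E: W (go to G, an L position)
F: W (go to G, an L position)
C: W (go to A, an L position)
B: W (go to G, an L position)

E: W, B: W, G: L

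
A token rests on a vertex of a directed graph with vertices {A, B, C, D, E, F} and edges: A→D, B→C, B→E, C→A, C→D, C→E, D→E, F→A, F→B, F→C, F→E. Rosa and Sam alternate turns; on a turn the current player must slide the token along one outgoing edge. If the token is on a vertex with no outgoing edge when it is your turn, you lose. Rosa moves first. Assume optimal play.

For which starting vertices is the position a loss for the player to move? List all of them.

A, E

Build the W/L table. Terminal = L. A non-terminal position is W if it has a move to some L; otherwise it is L.
Every edge goes from a vertex to one that appears earlier in the order E, D, A, C, B, F, so processing vertices in that order labels each vertex after all of its successors.
E: no outgoing edge → L
D: reaches L-position E → W
A: only reaches D(W), which is W → L
C: reaches L-position A → W
B: reaches L-position E → W
F: reaches L-position A → W
Reading off the rows marked L gives the requested list; there are 2 such vertices.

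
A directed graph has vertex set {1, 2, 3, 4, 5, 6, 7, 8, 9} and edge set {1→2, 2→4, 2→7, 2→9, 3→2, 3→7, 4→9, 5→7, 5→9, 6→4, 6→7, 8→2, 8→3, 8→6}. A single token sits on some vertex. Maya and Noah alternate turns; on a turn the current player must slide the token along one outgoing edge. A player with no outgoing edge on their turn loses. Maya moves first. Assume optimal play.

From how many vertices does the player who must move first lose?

Work bottom-up. With no move the player to move loses. Otherwise the position is W if at least one move leads to an L position for the opponent, and L if every move leads to a W.
Every edge goes from a vertex to one that appears earlier in the order 9, 7, 5, 4, 2, 6, 3, 1, 8, so processing vertices in that order labels each vertex after all of its successors.
9: no outgoing edge → L
7: no outgoing edge → L
5: reaches L-position 7 → W
4: reaches L-position 9 → W
2: reaches L-position 7 → W
6: reaches L-position 7 → W
3: reaches L-position 7 → W
1: only reaches 2(W), which is W → L
8: only reaches 3(W), 6(W), 2(W), all W → L
The L vertices are 1, 7, 8, 9; that is 4 in all.

4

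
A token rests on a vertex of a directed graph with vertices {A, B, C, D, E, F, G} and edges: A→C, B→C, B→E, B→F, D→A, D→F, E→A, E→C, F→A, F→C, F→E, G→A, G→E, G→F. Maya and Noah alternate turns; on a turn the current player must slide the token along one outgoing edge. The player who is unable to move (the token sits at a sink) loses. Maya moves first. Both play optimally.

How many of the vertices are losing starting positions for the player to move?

3

Classify positions by backward induction: terminal positions (no move available) are L. From any other position, the mover wins iff some move reaches an L.
Every edge goes from a vertex to one that appears earlier in the order C, A, E, F, G, D, B, so processing vertices in that order labels each vertex after all of its successors.
C: no outgoing edge → L
A: W (go to C, an L position)
E: W (go to C, an L position)
F: W (go to C, an L position)
G: L (options F(W), E(W), A(W) are all W)
D: L (options F(W), A(W) are all W)
B: W (go to C, an L position)
The L vertices are C, D, G; that is 3 in all.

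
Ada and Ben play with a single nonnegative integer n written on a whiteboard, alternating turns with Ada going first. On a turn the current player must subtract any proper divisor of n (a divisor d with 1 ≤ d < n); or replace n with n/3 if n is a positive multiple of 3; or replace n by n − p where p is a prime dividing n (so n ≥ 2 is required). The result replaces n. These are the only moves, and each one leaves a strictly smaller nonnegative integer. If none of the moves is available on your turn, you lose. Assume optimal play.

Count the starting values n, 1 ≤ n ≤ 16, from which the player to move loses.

4

Label each position W (a win for the player to move) or L (a loss). A position with no legal move is L; any other position is W exactly when some move reaches an L, and L when every move reaches a W.
n=0: no move → L
n=1: no move → L
n=2: reaches L-position 0 → W
n=3: reaches L-position 0 → W
n=4: only reaches 2(W), 3(W), all W → L
n=5: reaches L-position 0 → W
n=6: reaches L-position 4 → W
n=7: reaches L-position 0 → W
n=8: reaches L-position 4 → W
n=9: only reaches 3(W), 6(W), 8(W), all W → L
n=10: reaches L-position 9 → W
n=11: reaches L-position 0 → W
n=12: reaches L-position 4 → W
n=13: reaches L-position 0 → W
n=14: only reaches 7(W), 12(W), 13(W), all W → L
n=15: reaches L-position 14 → W
n=16: reaches L-position 14 → W
L entries with 1 ≤ n ≤ 16 (n=0 is outside the asked range and is not counted): n = 1, 4, 9, 14; that makes 4.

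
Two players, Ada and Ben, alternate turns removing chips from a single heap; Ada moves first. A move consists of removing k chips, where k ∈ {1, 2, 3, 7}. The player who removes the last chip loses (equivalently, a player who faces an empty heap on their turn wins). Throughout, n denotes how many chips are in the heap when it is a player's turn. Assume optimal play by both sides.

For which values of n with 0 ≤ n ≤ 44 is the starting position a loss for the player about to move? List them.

1, 5, 9, 13, 17, 21, 25, 29, 33, 37, 41

Use the standard recursion: the mover wins at a terminal position; elsewhere, the mover wins exactly when some move hands the opponent an L position.
n=0: no move; the opponent has just taken the last chip and therefore loses → W
n=1: only reaches 0(W), which is W → L
n=2: reaches L-position 1 → W
n=3: reaches L-position 1 → W
n=4: reaches L-position 1 → W
n=5: only reaches 4(W), 3(W), 2(W), all W → L
n=6: reaches L-position 5 → W
n=7: reaches L-position 5 → W
n=8: reaches L-position 5 → W
n=9: only reaches 8(W), 7(W), 6(W), 2(W), all W → L
n=10: reaches L-position 9 → W
n=11: reaches L-position 9 → W
n=12: reaches L-position 9 → W
n=13: only reaches 12(W), 11(W), 10(W), 6(W), all W → L
n=14: reaches L-position 13 → W
n=15: reaches L-position 13 → W
n=16: reaches L-position 13 → W
n=17: only reaches 16(W), 15(W), 14(W), 10(W), all W → L
n=18: reaches L-position 17 → W
n=19: reaches L-position 17 → W
n=20: reaches L-position 17 → W
n=21: only reaches 20(W), 19(W), 18(W), 14(W), all W → L
n=22: reaches L-position 21 → W
n=23: reaches L-position 21 → W
n=24: reaches L-position 21 → W
n=25: only reaches 24(W), 23(W), 22(W), 18(W), all W → L
n=26: reaches L-position 25 → W
n=27: reaches L-position 25 → W
n=28: reaches L-position 25 → W
n=29: only reaches 28(W), 27(W), 26(W), 22(W), all W → L
n=30: reaches L-position 29 → W
n=31: reaches L-position 29 → W
n=32: reaches L-position 29 → W
n=33: only reaches 32(W), 31(W), 30(W), 26(W), all W → L
n=34: reaches L-position 33 → W
n=35: reaches L-position 33 → W
n=36: reaches L-position 33 → W
n=37: only reaches 36(W), 35(W), 34(W), 30(W), all W → L
n=38: reaches L-position 37 → W
n=39: reaches L-position 37 → W
n=40: reaches L-position 37 → W
n=41: only reaches 40(W), 39(W), 38(W), 34(W), all W → L
n=42: reaches L-position 41 → W
n=43: reaches L-position 41 → W
n=44: reaches L-position 41 → W
The losing starting values of n are exactly the entries labelled L in this table (11 of them).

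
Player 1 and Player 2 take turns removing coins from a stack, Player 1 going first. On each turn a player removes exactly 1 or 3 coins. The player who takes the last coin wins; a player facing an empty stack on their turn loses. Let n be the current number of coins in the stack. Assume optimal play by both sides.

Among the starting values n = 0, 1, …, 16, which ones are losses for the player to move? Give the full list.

Label each position W (a win for the player to move) or L (a loss). A position with no legal move is L; any other position is W exactly when some move reaches an L, and L when every move reaches a W.
n=0: no move → L
n=1: reaches L-position 0 → W
n=2: only reaches 1(W), which is W → L
n=3: reaches L-position 2 → W
n=4: only reaches 3(W), 1(W), all W → L
n=5: reaches L-position 4 → W
n=6: only reaches 5(W), 3(W), all W → L
n=7: reaches L-position 6 → W
n=8: only reaches 7(W), 5(W), all W → L
n=9: reaches L-position 8 → W
n=10: only reaches 9(W), 7(W), all W → L
n=11: reaches L-position 10 → W
n=12: only reaches 11(W), 9(W), all W → L
n=13: reaches L-position 12 → W
n=14: only reaches 13(W), 11(W), all W → L
n=15: reaches L-position 14 → W
n=16: only reaches 15(W), 13(W), all W → L
Reading off the rows marked L gives the requested list; there are 9 such values of n.

0, 2, 4, 6, 8, 10, 12, 14, 16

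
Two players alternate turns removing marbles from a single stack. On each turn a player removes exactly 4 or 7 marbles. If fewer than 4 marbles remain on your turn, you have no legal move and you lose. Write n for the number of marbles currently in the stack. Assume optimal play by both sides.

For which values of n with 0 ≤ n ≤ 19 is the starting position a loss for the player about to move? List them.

Use the standard recursion: the mover loses at a terminal position; elsewhere, the mover wins exactly when some move hands the opponent an L position.
n=0: no move → L
n=1: no move → L
n=2: no move → L
n=3: no move → L
n=4: →0(L), so W
n=5: →1(L), so W
n=6: →2(L), so W
n=7: →3(L), so W
n=8: →1(L), so W
n=9: →2(L), so W
n=10: →3(L), so W
n=11: →7(W), 4(W) — all W, so L
n=12: →8(W), 5(W) — all W, so L
n=13: →9(W), 6(W) — all W, so L
n=14: →10(W), 7(W) — all W, so L
n=15: →11(L), so W
n=16: →12(L), so W
n=17: →13(L), so W
n=18: →14(L), so W
n=19: →12(L), so W
The losing starting values of n are exactly the entries labelled L in this table (8 of them).

0, 1, 2, 3, 11, 12, 13, 14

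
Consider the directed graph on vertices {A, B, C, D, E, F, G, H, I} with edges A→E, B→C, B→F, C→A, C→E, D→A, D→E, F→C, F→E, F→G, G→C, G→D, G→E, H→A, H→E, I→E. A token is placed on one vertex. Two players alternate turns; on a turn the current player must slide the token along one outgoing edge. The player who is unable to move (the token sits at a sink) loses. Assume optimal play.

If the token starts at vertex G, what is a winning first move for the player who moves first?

Move to E.

Compute win/loss labels from the base case upward. A position with no move is L. Any other position is W if it can reach an L in one move, else L.
Every edge goes from a vertex to one that appears earlier in the order E, A, D, C, G, F, H, I, B, so processing vertices in that order labels each vertex after all of its successors.
E: no outgoing edge → L
A: W (go to E, an L position)
D: W (go to E, an L position)
C: W (go to E, an L position)
G: W (go to E, an L position)
F: W (go to E, an L position)
H: W (go to E, an L position)
I: W (go to E, an L position)
B: L (options F(W), C(W) are all W)
From G, the L positions reachable in one move are: E.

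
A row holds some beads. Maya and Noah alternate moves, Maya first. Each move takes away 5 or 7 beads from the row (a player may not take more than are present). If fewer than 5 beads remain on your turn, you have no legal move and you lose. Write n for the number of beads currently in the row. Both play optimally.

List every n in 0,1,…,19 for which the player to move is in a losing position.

Build the W/L table. Terminal = L. A non-terminal position is W if it has a move to some L; otherwise it is L.
n=0: no move → L
n=1: no move → L
n=2: no move → L
n=3: no move → L
n=4: no move → L
n=5: reaches L-position 0 → W
n=6: reaches L-position 1 → W
n=7: reaches L-position 2 → W
n=8: reaches L-position 3 → W
n=9: reaches L-position 4 → W
n=10: reaches L-position 3 → W
n=11: reaches L-position 4 → W
n=12: only reaches 7(W), 5(W), all W → L
n=13: only reaches 8(W), 6(W), all W → L
n=14: only reaches 9(W), 7(W), all W → L
n=15: only reaches 10(W), 8(W), all W → L
n=16: only reaches 11(W), 9(W), all W → L
n=17: reaches L-position 12 → W
n=18: reaches L-position 13 → W
n=19: reaches L-position 14 → W
Reading off the rows marked L gives the requested list; there are 10 such values of n.

0, 1, 2, 3, 4, 12, 13, 14, 15, 16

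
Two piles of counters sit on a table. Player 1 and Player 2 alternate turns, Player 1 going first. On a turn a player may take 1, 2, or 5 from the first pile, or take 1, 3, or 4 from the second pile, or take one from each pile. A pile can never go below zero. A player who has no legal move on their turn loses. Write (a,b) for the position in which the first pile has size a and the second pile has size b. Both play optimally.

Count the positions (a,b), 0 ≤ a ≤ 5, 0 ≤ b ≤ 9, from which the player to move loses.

18

Build the W/L table. Terminal = L. A non-terminal position is W if it has a move to some L; otherwise it is L.
Every move lowers a or b (never raises either), so fill the grid row by row in increasing a, and left to right within a row: each cell's successors are then already labelled.
      b=0  b=1  b=2  b=3  b=4  b=5  b=6  b=7  b=8  b=9
a=0:    L    W    L    W    W    W    W    L    W    L
a=1:    W    W    W    W    L    W    L    W    W    W
a=2:    W    L    W    L    W    W    W    W    L    W
a=3:    L    W    W    W    W    L    W    L    W    W
a=4:    W    W    L    W    L    W    W    W    W    L
a=5:    W    L    W    W    W    W    L    W    L    W
Cells with no legal move (terminal, hence L): (0,0).
The remaining L cells, each justified by listing all of its moves:
(0,2): →(0,1)(W) only, which is W, so L
(0,7): →(0,6)(W), (0,4)(W), (0,3)(W) — all W, so L
(0,9): →(0,8)(W), (0,6)(W), (0,5)(W) — all W, so L
(1,4): →(0,4)(W), (1,3)(W), (1,1)(W), (1,0)(W), (0,3)(W) — all W, so L
(1,6): →(0,6)(W), (1,5)(W), (1,3)(W), (1,2)(W), (0,5)(W) — all W, so L
(2,1): →(1,1)(W), (0,1)(W), (2,0)(W), (1,0)(W) — all W, so L
(2,3): →(1,3)(W), (0,3)(W), (2,2)(W), (2,0)(W), (1,2)(W) — all W, so L
(2,8): →(1,8)(W), (0,8)(W), (2,7)(W), (2,5)(W), (2,4)(W), (1,7)(W) — all W, so L
(3,0): →(2,0)(W), (1,0)(W) — all W, so L
(3,5): →(2,5)(W), (1,5)(W), (3,4)(W), (3,2)(W), (3,1)(W), (2,4)(W) — all W, so L
(3,7): →(2,7)(W), (1,7)(W), (3,6)(W), (3,4)(W), (3,3)(W), (2,6)(W) — all W, so L
(4,2): →(3,2)(W), (2,2)(W), (4,1)(W), (3,1)(W) — all W, so L
(4,4): →(3,4)(W), (2,4)(W), (4,3)(W), (4,1)(W), (4,0)(W), (3,3)(W) — all W, so L
(4,9): →(3,9)(W), (2,9)(W), (4,8)(W), (4,6)(W), (4,5)(W), (3,8)(W) — all W, so L
(5,1): →(4,1)(W), (3,1)(W), (0,1)(W), (5,0)(W), (4,0)(W) — all W, so L
(5,6): →(4,6)(W), (3,6)(W), (0,6)(W), (5,5)(W), (5,3)(W), (5,2)(W), (4,5)(W) — all W, so L
(5,8): →(4,8)(W), (3,8)(W), (0,8)(W), (5,7)(W), (5,5)(W), (5,4)(W), (4,7)(W) — all W, so L
Every other cell has at least one move into one of the L cells above, so it is W.
L cells per row: a=0: 4, a=1: 2, a=2: 3, a=3: 3, a=4: 3, a=5: 3; total 18.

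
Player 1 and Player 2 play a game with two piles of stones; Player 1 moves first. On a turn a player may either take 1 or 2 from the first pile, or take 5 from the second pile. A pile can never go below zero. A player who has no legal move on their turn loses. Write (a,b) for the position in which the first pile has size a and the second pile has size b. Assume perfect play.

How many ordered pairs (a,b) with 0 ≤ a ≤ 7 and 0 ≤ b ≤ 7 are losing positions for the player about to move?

Positions with no move are L. A position that does have a move is losing for the player to move precisely when every available move leads to a winning position for the opponent. Fill in the labels:
Every move lowers a or b (never raises either), so fill the grid row by row in increasing a, and left to right within a row: each cell's successors are then already labelled.
      b=0  b=1  b=2  b=3  b=4  b=5  b=6  b=7
a=0:    L    L    L    L    L    W    W    W
a=1:    W    W    W    W    W    L    L    L
a=2:    W    W    W    W    W    W    W    W
a=3:    L    L    L    L    L    W    W    W
a=4:    W    W    W    W    W    L    L    L
a=5:    W    W    W    W    W    W    W    W
a=6:    L    L    L    L    L    W    W    W
a=7:    W    W    W    W    W    L    L    L
Cells with no legal move (terminal, hence L): (0,0), (0,1), (0,2), (0,3), (0,4).
The remaining L cells, each justified by listing all of its moves:
(1,5): →(0,5)(W), (1,0)(W) — all W, so L
(1,6): →(0,6)(W), (1,1)(W) — all W, so L
(1,7): →(0,7)(W), (1,2)(W) — all W, so L
(3,0): →(2,0)(W), (1,0)(W) — all W, so L
(3,1): →(2,1)(W), (1,1)(W) — all W, so L
(3,2): →(2,2)(W), (1,2)(W) — all W, so L
(3,3): →(2,3)(W), (1,3)(W) — all W, so L
(3,4): →(2,4)(W), (1,4)(W) — all W, so L
(4,5): →(3,5)(W), (2,5)(W), (4,0)(W) — all W, so L
(4,6): →(3,6)(W), (2,6)(W), (4,1)(W) — all W, so L
(4,7): →(3,7)(W), (2,7)(W), (4,2)(W) — all W, so L
(6,0): →(5,0)(W), (4,0)(W) — all W, so L
(6,1): →(5,1)(W), (4,1)(W) — all W, so L
(6,2): →(5,2)(W), (4,2)(W) — all W, so L
(6,3): →(5,3)(W), (4,3)(W) — all W, so L
(6,4): →(5,4)(W), (4,4)(W) — all W, so L
(7,5): →(6,5)(W), (5,5)(W), (7,0)(W) — all W, so L
(7,6): →(6,6)(W), (5,6)(W), (7,1)(W) — all W, so L
(7,7): →(6,7)(W), (5,7)(W), (7,2)(W) — all W, so L
Every other cell has at least one move into one of the L cells above, so it is W.
L cells per row: a=0: 5, a=1: 3, a=2: 0, a=3: 5, a=4: 3, a=5: 0, a=6: 5, a=7: 3; total 24.

24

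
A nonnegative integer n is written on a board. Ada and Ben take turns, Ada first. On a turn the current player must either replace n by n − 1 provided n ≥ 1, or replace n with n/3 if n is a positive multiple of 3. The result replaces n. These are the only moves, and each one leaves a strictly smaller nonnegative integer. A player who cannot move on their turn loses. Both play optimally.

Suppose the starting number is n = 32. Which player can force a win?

Build the W/L table. Terminal = L. A non-terminal position is W if it has a move to some L; otherwise it is L.
n=0: no move → L
n=1: W (go to 0, an L position)
n=2: L (sole option 1(W) is W)
n=3: W (go to 2, an L position)
n=4: L (sole option 3(W) is W)
n=5: W (go to 4, an L position)
n=6: W (go to 2, an L position)
n=7: L (sole option 6(W) is W)
n=8: W (go to 7, an L position)
n=9: L (options 3(W), 8(W) are all W)
n=10: W (go to 9, an L position)
n=11: L (sole option 10(W) is W)
n=12: W (go to 4, an L position)
n=13: L (sole option 12(W) is W)
n=14: W (go to 13, an L position)
n=15: L (options 5(W), 14(W) are all W)
n=16: W (go to 15, an L position)
n=17: L (sole option 16(W) is W)
n=18: W (go to 17, an L position)
n=19: L (sole option 18(W) is W)
n=20: W (go to 19, an L position)
n=21: W (go to 7, an L position)
n=22: L (sole option 21(W) is W)
n=23: W (go to 22, an L position)
n=24: L (options 8(W), 23(W) are all W)
n=25: W (go to 24, an L position)
n=26: L (sole option 25(W) is W)
n=27: W (go to 9, an L position)
n=28: L (sole option 27(W) is W)
n=29: W (go to 28, an L position)
n=30: L (options 10(W), 29(W) are all W)
n=31: W (go to 30, an L position)
n=32: L (sole option 31(W) is W)
Every move from 32 reaches a W position, so the mover loses.

Ben wins.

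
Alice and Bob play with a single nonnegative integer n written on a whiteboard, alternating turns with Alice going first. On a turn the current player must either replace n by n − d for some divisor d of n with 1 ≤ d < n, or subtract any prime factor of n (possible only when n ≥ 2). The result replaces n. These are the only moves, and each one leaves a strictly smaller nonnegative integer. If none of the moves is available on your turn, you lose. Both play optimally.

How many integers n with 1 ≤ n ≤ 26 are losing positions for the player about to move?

Use the standard recursion: the mover loses at a terminal position; elsewhere, the mover wins exactly when some move hands the opponent an L position.
n=0: no move → L
n=1: no move → L
n=2: reaches L-position 0 → W
n=3: reaches L-position 0 → W
n=4: only reaches 2(W), 3(W), all W → L
n=5: reaches L-position 0 → W
n=6: reaches L-position 4 → W
n=7: reaches L-position 0 → W
n=8: reaches L-position 4 → W
n=9: only reaches 6(W), 8(W), all W → L
n=10: reaches L-position 9 → W
n=11: reaches L-position 0 → W
n=12: reaches L-position 9 → W
n=13: reaches L-position 0 → W
n=14: only reaches 7(W), 12(W), 13(W), all W → L
n=15: reaches L-position 14 → W
n=16: reaches L-position 14 → W
n=17: reaches L-position 0 → W
n=18: reaches L-position 9 → W
n=19: reaches L-position 0 → W
n=20: only reaches 10(W), 15(W), 16(W), 18(W), 19(W), all W → L
n=21: reaches L-position 14 → W
n=22: reaches L-position 20 → W
n=23: reaches L-position 0 → W
n=24: reaches L-position 20 → W
n=25: reaches L-position 20 → W
n=26: only reaches 13(W), 24(W), 25(W), all W → L
L entries with 1 ≤ n ≤ 26 (n=0 is outside the asked range and is not counted): n = 1, 4, 9, 14, 20, 26; that makes 6.

6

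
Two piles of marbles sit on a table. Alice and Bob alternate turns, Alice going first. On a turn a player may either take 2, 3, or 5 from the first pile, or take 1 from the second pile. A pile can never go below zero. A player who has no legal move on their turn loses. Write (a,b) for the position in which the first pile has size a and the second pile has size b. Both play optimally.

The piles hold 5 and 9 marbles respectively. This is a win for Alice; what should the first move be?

Move to (3,9).

Build the W/L table. Terminal = L. A non-terminal position is W if it has a move to some L; otherwise it is L.
No move ever increases a pile, so every position that can arise here has a ≤ 5 and b ≤ 9; it is enough to label the cells with 0 ≤ a ≤ 5 and 0 ≤ b ≤ 9.
Every move lowers a or b (never raises either), so fill the grid row by row in increasing a, and left to right within a row: each cell's successors are then already labelled.
      b=0  b=1  b=2  b=3  b=4  b=5  b=6  b=7  b=8  b=9
a=0:    L    W    L    W    L    W    L    W    L    W
a=1:    L    W    L    W    L    W    L    W    L    W
a=2:    W    L    W    L    W    L    W    L    W    L
a=3:    W    L    W    L    W    L    W    L    W    L
a=4:    W    W    W    W    W    W    W    W    W    W
a=5:    W    W    W    W    W    W    W    W    W    W
Cells with no legal move (terminal, hence L): (0,0), (1,0).
The remaining L cells, each justified by listing all of its moves:
(0,2): the only move is to (0,1)(W), a W ⇒ L
(0,4): the only move is to (0,3)(W), a W ⇒ L
(0,6): the only move is to (0,5)(W), a W ⇒ L
(0,8): the only move is to (0,7)(W), a W ⇒ L
(1,2): the only move is to (1,1)(W), a W ⇒ L
(1,4): the only move is to (1,3)(W), a W ⇒ L
(1,6): the only move is to (1,5)(W), a W ⇒ L
(1,8): the only move is to (1,7)(W), a W ⇒ L
(2,1): moves to (0,1)(W), (2,0)(W); every one is W ⇒ L
(2,3): moves to (0,3)(W), (2,2)(W); every one is W ⇒ L
(2,5): moves to (0,5)(W), (2,4)(W); every one is W ⇒ L
(2,7): moves to (0,7)(W), (2,6)(W); every one is W ⇒ L
(2,9): moves to (0,9)(W), (2,8)(W); every one is W ⇒ L
(3,1): moves to (1,1)(W), (0,1)(W), (3,0)(W); every one is W ⇒ L
(3,3): moves to (1,3)(W), (0,3)(W), (3,2)(W); every one is W ⇒ L
(3,5): moves to (1,5)(W), (0,5)(W), (3,4)(W); every one is W ⇒ L
(3,7): moves to (1,7)(W), (0,7)(W), (3,6)(W); every one is W ⇒ L
(3,9): moves to (1,9)(W), (0,9)(W), (3,8)(W); every one is W ⇒ L
Every other cell has at least one move into one of the L cells above, so it is W.
From (5,9), the L positions reachable in one move are: (3,9), (2,9). Any move reaching one of these is winning.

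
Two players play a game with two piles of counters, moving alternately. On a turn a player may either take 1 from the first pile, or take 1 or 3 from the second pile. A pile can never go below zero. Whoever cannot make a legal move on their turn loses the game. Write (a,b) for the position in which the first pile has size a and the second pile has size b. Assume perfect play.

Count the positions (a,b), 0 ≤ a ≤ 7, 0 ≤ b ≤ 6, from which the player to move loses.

Build the W/L table. Terminal = L. A non-terminal position is W if it has a move to some L; otherwise it is L.
Every move lowers a or b (never raises either), so fill the grid row by row in increasing a, and left to right within a row: each cell's successors are then already labelled.
      b=0  b=1  b=2  b=3  b=4  b=5  b=6
a=0:    L    W    L    W    L    W    L
a=1:    W    L    W    L    W    L    W
a=2:    L    W    L    W    L    W    L
a=3:    W    L    W    L    W    L    W
a=4:    L    W    L    W    L    W    L
a=5:    W    L    W    L    W    L    W
a=6:    L    W    L    W    L    W    L
a=7:    W    L    W    L    W    L    W
Cells with no legal move (terminal, hence L): (0,0).
The remaining L cells, each justified by listing all of its moves:
(0,2): only reaches (0,1)(W), which is W → L
(0,4): only reaches (0,3)(W), (0,1)(W), all W → L
(0,6): only reaches (0,5)(W), (0,3)(W), all W → L
(1,1): only reaches (0,1)(W), (1,0)(W), all W → L
(1,3): only reaches (0,3)(W), (1,2)(W), (1,0)(W), all W → L
(1,5): only reaches (0,5)(W), (1,4)(W), (1,2)(W), all W → L
(2,0): only reaches (1,0)(W), which is W → L
(2,2): only reaches (1,2)(W), (2,1)(W), all W → L
(2,4): only reaches (1,4)(W), (2,3)(W), (2,1)(W), all W → L
(2,6): only reaches (1,6)(W), (2,5)(W), (2,3)(W), all W → L
(3,1): only reaches (2,1)(W), (3,0)(W), all W → L
(3,3): only reaches (2,3)(W), (3,2)(W), (3,0)(W), all W → L
(3,5): only reaches (2,5)(W), (3,4)(W), (3,2)(W), all W → L
(4,0): only reaches (3,0)(W), which is W → L
(4,2): only reaches (3,2)(W), (4,1)(W), all W → L
(4,4): only reaches (3,4)(W), (4,3)(W), (4,1)(W), all W → L
(4,6): only reaches (3,6)(W), (4,5)(W), (4,3)(W), all W → L
(5,1): only reaches (4,1)(W), (5,0)(W), all W → L
(5,3): only reaches (4,3)(W), (5,2)(W), (5,0)(W), all W → L
(5,5): only reaches (4,5)(W), (5,4)(W), (5,2)(W), all W → L
(6,0): only reaches (5,0)(W), which is W → L
(6,2): only reaches (5,2)(W), (6,1)(W), all W → L
(6,4): only reaches (5,4)(W), (6,3)(W), (6,1)(W), all W → L
(6,6): only reaches (5,6)(W), (6,5)(W), (6,3)(W), all W → L
(7,1): only reaches (6,1)(W), (7,0)(W), all W → L
(7,3): only reaches (6,3)(W), (7,2)(W), (7,0)(W), all W → L
(7,5): only reaches (6,5)(W), (7,4)(W), (7,2)(W), all W → L
Every other cell has at least one move into one of the L cells above, so it is W.
L cells per row: a=0: 4, a=1: 3, a=2: 4, a=3: 3, a=4: 4, a=5: 3, a=6: 4, a=7: 3; total 28.

28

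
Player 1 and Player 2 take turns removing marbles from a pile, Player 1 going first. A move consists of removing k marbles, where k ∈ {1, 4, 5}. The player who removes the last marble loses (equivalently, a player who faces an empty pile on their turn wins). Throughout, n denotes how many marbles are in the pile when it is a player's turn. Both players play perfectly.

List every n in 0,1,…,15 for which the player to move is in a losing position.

1, 3, 9, 11

Label each position W (a win for the player to move) or L (a loss). A position with no legal move is W; any other position is W exactly when some move reaches an L, and L when every move reaches a W.
n=0: no move; the opponent has just taken the last marble and therefore loses → W
n=1: the only move is to 0(W), a W ⇒ L
n=2: can move to 1, which is L ⇒ W
n=3: the only move is to 2(W), a W ⇒ L
n=4: can move to 3, which is L ⇒ W
n=5: can move to 1, which is L ⇒ W
n=6: can move to 1, which is L ⇒ W
n=7: can move to 3, which is L ⇒ W
n=8: can move to 3, which is L ⇒ W
n=9: moves to 8(W), 5(W), 4(W); every one is W ⇒ L
n=10: can move to 9, which is L ⇒ W
n=11: moves to 10(W), 7(W), 6(W); every one is W ⇒ L
n=12: can move to 11, which is L ⇒ W
n=13: can move to 9, which is L ⇒ W
n=14: can move to 9, which is L ⇒ W
n=15: can move to 11, which is L ⇒ W
Reading off the rows marked L gives the requested list; there are 4 such values of n.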